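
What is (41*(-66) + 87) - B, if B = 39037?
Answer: -41656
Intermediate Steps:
(41*(-66) + 87) - B = (41*(-66) + 87) - 1*39037 = (-2706 + 87) - 39037 = -2619 - 39037 = -41656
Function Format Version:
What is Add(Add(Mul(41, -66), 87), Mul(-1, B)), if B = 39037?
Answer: -41656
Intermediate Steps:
Add(Add(Mul(41, -66), 87), Mul(-1, B)) = Add(Add(Mul(41, -66), 87), Mul(-1, 39037)) = Add(Add(-2706, 87), -39037) = Add(-2619, -39037) = -41656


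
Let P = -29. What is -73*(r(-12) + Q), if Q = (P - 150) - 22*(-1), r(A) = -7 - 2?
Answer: 12118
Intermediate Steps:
r(A) = -9
Q = -157 (Q = (-29 - 150) - 22*(-1) = -179 + 22 = -157)
-73*(r(-12) + Q) = -73*(-9 - 157) = -73*(-166) = 12118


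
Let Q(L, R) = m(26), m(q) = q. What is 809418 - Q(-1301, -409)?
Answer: 809392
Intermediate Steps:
Q(L, R) = 26
809418 - Q(-1301, -409) = 809418 - 1*26 = 809418 - 26 = 809392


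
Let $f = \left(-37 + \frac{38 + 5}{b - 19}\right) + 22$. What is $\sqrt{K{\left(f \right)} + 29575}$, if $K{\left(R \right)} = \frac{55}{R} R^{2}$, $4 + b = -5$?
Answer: $\frac{\sqrt{5618445}}{14} \approx 169.31$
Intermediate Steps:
$b = -9$ ($b = -4 - 5 = -9$)
$f = - \frac{463}{28}$ ($f = \left(-37 + \frac{38 + 5}{-9 - 19}\right) + 22 = \left(-37 + \frac{43}{-28}\right) + 22 = \left(-37 + 43 \left(- \frac{1}{28}\right)\right) + 22 = \left(-37 - \frac{43}{28}\right) + 22 = - \frac{1079}{28} + 22 = - \frac{463}{28} \approx -16.536$)
$K{\left(R \right)} = 55 R$
$\sqrt{K{\left(f \right)} + 29575} = \sqrt{55 \left(- \frac{463}{28}\right) + 29575} = \sqrt{- \frac{25465}{28} + 29575} = \sqrt{\frac{802635}{28}} = \frac{\sqrt{5618445}}{14}$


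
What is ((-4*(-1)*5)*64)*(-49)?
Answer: -62720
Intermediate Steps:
((-4*(-1)*5)*64)*(-49) = ((4*5)*64)*(-49) = (20*64)*(-49) = 1280*(-49) = -62720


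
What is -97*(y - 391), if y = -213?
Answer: 58588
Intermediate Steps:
-97*(y - 391) = -97*(-213 - 391) = -97*(-604) = 58588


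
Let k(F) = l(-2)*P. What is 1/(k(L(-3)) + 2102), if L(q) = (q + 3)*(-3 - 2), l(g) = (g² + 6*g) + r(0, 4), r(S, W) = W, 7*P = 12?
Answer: 7/14666 ≈ 0.00047729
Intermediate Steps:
P = 12/7 (P = (⅐)*12 = 12/7 ≈ 1.7143)
l(g) = 4 + g² + 6*g (l(g) = (g² + 6*g) + 4 = 4 + g² + 6*g)
L(q) = -15 - 5*q (L(q) = (3 + q)*(-5) = -15 - 5*q)
k(F) = -48/7 (k(F) = (4 + (-2)² + 6*(-2))*(12/7) = (4 + 4 - 12)*(12/7) = -4*12/7 = -48/7)
1/(k(L(-3)) + 2102) = 1/(-48/7 + 2102) = 1/(14666/7) = 7/14666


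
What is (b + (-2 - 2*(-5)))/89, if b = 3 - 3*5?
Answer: -4/89 ≈ -0.044944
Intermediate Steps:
b = -12 (b = 3 - 15 = -12)
(b + (-2 - 2*(-5)))/89 = (-12 + (-2 - 2*(-5)))/89 = (-12 + (-2 + 10))*(1/89) = (-12 + 8)*(1/89) = -4*1/89 = -4/89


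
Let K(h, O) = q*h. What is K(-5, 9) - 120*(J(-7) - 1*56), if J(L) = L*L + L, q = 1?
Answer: 1675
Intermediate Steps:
K(h, O) = h (K(h, O) = 1*h = h)
J(L) = L + L² (J(L) = L² + L = L + L²)
K(-5, 9) - 120*(J(-7) - 1*56) = -5 - 120*(-7*(1 - 7) - 1*56) = -5 - 120*(-7*(-6) - 56) = -5 - 120*(42 - 56) = -5 - 120*(-14) = -5 + 1680 = 1675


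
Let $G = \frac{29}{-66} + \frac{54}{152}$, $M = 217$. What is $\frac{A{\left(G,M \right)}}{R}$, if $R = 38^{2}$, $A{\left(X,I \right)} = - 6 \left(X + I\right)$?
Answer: $- \frac{544025}{603592} \approx -0.90131$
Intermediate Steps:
$G = - \frac{211}{2508}$ ($G = 29 \left(- \frac{1}{66}\right) + 54 \cdot \frac{1}{152} = - \frac{29}{66} + \frac{27}{76} = - \frac{211}{2508} \approx -0.084131$)
$A{\left(X,I \right)} = - 6 I - 6 X$ ($A{\left(X,I \right)} = - 6 \left(I + X\right) = - 6 I - 6 X$)
$R = 1444$
$\frac{A{\left(G,M \right)}}{R} = \frac{\left(-6\right) 217 - - \frac{211}{418}}{1444} = \left(-1302 + \frac{211}{418}\right) \frac{1}{1444} = \left(- \frac{544025}{418}\right) \frac{1}{1444} = - \frac{544025}{603592}$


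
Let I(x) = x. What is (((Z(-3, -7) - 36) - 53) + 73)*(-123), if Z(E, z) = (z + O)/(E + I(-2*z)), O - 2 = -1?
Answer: 22386/11 ≈ 2035.1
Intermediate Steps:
O = 1 (O = 2 - 1 = 1)
Z(E, z) = (1 + z)/(E - 2*z) (Z(E, z) = (z + 1)/(E - 2*z) = (1 + z)/(E - 2*z))
(((Z(-3, -7) - 36) - 53) + 73)*(-123) = ((((1 - 7)/(-3 - 2*(-7)) - 36) - 53) + 73)*(-123) = (((-6/(-3 + 14) - 36) - 53) + 73)*(-123) = (((-6/11 - 36) - 53) + 73)*(-123) = ((-402/11 - 53) + 73)*(-123) = (-985/11 + 73)*(-123) = -182/11*(-123) = 22386/11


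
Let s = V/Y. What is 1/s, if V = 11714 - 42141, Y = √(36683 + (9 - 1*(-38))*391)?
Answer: -2*√13765/30427 ≈ -0.0077119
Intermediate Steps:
Y = 2*√13765 (Y = √(36683 + (9 + 38)*391) = √(36683 + 47*391) = √(36683 + 18377) = √55060 = 2*√13765 ≈ 234.65)
V = -30427
s = -30427*√13765/27530 ≈ -129.67
1/s = 1/(-30427*√13765/27530) = -2*√13765/30427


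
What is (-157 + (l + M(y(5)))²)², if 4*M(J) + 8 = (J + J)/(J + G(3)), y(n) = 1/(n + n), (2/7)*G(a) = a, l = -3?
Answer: 35220984564529/2019963136 ≈ 17436.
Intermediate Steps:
G(a) = 7*a/2
y(n) = 1/(2*n)
M(J) = -2 + J/(2*(21/2 + J)) (M(J) = -2 + ((J + J)/(J + (7/2)*3))/4 = -2 + ((2*J)/(J + 21/2))/4 = -2 + ((2*J)/(21/2 + J))/4 = -2 + (2*J/(21/2 + J))/4 = -2 + J/(2*(21/2 + J)))
(-157 + (l + M(y(5)))²)² = (-157 + (-3 + 3*(-14 - 1/(2*5))/(21 + 2*((½)/5)))²)² = (-157 + (-3 + 3*(-14 - 1/(2*5))/(21 + 2*((½)*(⅕))))²)² = (-157 + (-3 + 3*(-14 - 1*⅒)/(21 + 2*(⅒)))²)² = (-157 + (-3 + 3*(-14 - ⅒)/(21 + ⅕))²)² = (-157 + (-3 + 3*(-141/10)/(106/5))²)² = (-157 + (-3 + 3*(5/106)*(-141/10))²)² = (-157 + (-3 - 423/212)²)² = (-157 + (-1059/212)²)² = (-157 + 1121481/44944)² = (-5934727/44944)² = 35220984564529/2019963136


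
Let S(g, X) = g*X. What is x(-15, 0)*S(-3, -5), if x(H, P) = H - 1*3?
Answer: -270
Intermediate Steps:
x(H, P) = -3 + H (x(H, P) = H - 3 = -3 + H)
S(g, X) = X*g
x(-15, 0)*S(-3, -5) = (-3 - 15)*(-5*(-3)) = -18*15 = -270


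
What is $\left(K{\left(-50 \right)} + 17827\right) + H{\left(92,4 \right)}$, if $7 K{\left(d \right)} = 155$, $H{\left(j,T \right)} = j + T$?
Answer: $\frac{125616}{7} \approx 17945.0$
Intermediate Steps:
$H{\left(j,T \right)} = T + j$
$K{\left(d \right)} = \frac{155}{7}$ ($K{\left(d \right)} = \frac{1}{7} \cdot 155 = \frac{155}{7}$)
$\left(K{\left(-50 \right)} + 17827\right) + H{\left(92,4 \right)} = \left(\frac{155}{7} + 17827\right) + \left(4 + 92\right) = \frac{124944}{7} + 96 = \frac{125616}{7}$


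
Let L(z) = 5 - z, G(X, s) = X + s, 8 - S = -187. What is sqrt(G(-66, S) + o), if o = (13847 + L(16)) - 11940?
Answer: 45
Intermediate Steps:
S = 195 (S = 8 - 1*(-187) = 8 + 187 = 195)
o = 1896 (o = (13847 + (5 - 1*16)) - 11940 = (13847 + (5 - 16)) - 11940 = (13847 - 11) - 11940 = 13836 - 11940 = 1896)
sqrt(G(-66, S) + o) = sqrt((-66 + 195) + 1896) = sqrt(129 + 1896) = sqrt(2025) = 45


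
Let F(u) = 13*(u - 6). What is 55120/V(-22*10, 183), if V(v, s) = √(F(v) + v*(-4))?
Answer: -27560*I*√42/147 ≈ -1215.0*I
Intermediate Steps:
F(u) = -78 + 13*u (F(u) = 13*(-6 + u) = -78 + 13*u)
V(v, s) = √(-78 + 9*v) (V(v, s) = √((-78 + 13*v) + v*(-4)) = √((-78 + 13*v) - 4*v) = √(-78 + 9*v))
55120/V(-22*10, 183) = 55120/(√(-78 + 9*(-22*10))) = 55120/(√(-78 + 9*(-220))) = 55120/(√(-78 - 1980)) = 55120/(√(-2058)) = 55120/((7*I*√42)) = 55120*(-I*√42/294) = -27560*I*√42/147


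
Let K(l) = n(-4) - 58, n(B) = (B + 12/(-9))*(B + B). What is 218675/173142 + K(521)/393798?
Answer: 4783951267/3787942962 ≈ 1.2629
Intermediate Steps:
n(B) = 2*B*(-4/3 + B) (n(B) = (B + 12*(-1/9))*(2*B) = (B - 4/3)*(2*B) = (-4/3 + B)*(2*B) = 2*B*(-4/3 + B))
K(l) = -46/3 (K(l) = (2/3)*(-4)*(-4 + 3*(-4)) - 58 = (2/3)*(-4)*(-4 - 12) - 58 = (2/3)*(-4)*(-16) - 58 = 128/3 - 58 = -46/3)
218675/173142 + K(521)/393798 = 218675/173142 - 46/3/393798 = 218675*(1/173142) - 46/3*1/393798 = 218675/173142 - 23/590697 = 4783951267/3787942962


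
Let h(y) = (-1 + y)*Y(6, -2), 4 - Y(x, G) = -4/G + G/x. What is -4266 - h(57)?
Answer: -13190/3 ≈ -4396.7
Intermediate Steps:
Y(x, G) = 4 + 4/G - G/x (Y(x, G) = 4 - (-4/G + G/x) = 4 + (4/G - G/x) = 4 + 4/G - G/x)
h(y) = -7/3 + 7*y/3 (h(y) = (-1 + y)*(4 + 4/(-2) - 1*(-2)/6) = (-1 + y)*(4 + 4*(-½) - 1*(-2)*⅙) = (-1 + y)*(4 - 2 + ⅓) = (-1 + y)*(7/3) = -7/3 + 7*y/3)
-4266 - h(57) = -4266 - (-7/3 + (7/3)*57) = -4266 - (-7/3 + 133) = -4266 - 1*392/3 = -4266 - 392/3 = -13190/3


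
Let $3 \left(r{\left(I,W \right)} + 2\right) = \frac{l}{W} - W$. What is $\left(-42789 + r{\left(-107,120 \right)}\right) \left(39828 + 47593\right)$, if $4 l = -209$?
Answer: $- \frac{5391851816429}{1440} \approx -3.7443 \cdot 10^{9}$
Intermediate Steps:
$l = - \frac{209}{4}$ ($l = \frac{1}{4} \left(-209\right) = - \frac{209}{4} \approx -52.25$)
$r{\left(I,W \right)} = -2 - \frac{209}{12 W} - \frac{W}{3}$ ($r{\left(I,W \right)} = -2 + \frac{- \frac{209}{4 W} - W}{3} = -2 + \frac{- W - \frac{209}{4 W}}{3} = -2 - \left(\frac{W}{3} + \frac{209}{12 W}\right) = -2 - \frac{209}{12 W} - \frac{W}{3}$)
$\left(-42789 + r{\left(-107,120 \right)}\right) \left(39828 + 47593\right) = \left(-42789 - \left(42 + \frac{209}{1440}\right)\right) \left(39828 + 47593\right) = \left(-42789 - \frac{60689}{1440}\right) 87421 = \left(- \frac{61676849}{1440}\right) 87421 = - \frac{5391851816429}{1440}$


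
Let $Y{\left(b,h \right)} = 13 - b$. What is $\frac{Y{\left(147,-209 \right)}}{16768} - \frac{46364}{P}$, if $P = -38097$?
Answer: $\frac{386163277}{319405248} \approx 1.209$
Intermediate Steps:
$\frac{Y{\left(147,-209 \right)}}{16768} - \frac{46364}{P} = \frac{13 - 147}{16768} - \frac{46364}{-38097} = \left(13 - 147\right) \frac{1}{16768} - - \frac{46364}{38097} = \left(-134\right) \frac{1}{16768} + \frac{46364}{38097} = - \frac{67}{8384} + \frac{46364}{38097} = \frac{386163277}{319405248}$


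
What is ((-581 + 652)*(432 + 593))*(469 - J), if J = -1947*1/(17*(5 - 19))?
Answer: 7981598125/238 ≈ 3.3536e+7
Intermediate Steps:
J = 1947/238 (J = -1947/((-14*17)) = -1947/(-238) = -1947*(-1/238) = 1947/238 ≈ 8.1807)
((-581 + 652)*(432 + 593))*(469 - J) = ((-581 + 652)*(432 + 593))*(469 - 1*1947/238) = (71*1025)*(469 - 1947/238) = 72775*(109675/238) = 7981598125/238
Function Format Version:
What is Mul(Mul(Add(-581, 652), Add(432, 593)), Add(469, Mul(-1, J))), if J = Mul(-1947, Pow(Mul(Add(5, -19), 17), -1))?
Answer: Rational(7981598125, 238) ≈ 3.3536e+7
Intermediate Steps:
J = Rational(1947, 238) (J = Mul(-1947, Pow(Mul(-14, 17), -1)) = Mul(-1947, Pow(-238, -1)) = Mul(-1947, Rational(-1, 238)) = Rational(1947, 238) ≈ 8.1807)
Mul(Mul(Add(-581, 652), Add(432, 593)), Add(469, Mul(-1, J))) = Mul(Mul(Add(-581, 652), Add(432, 593)), Add(469, Mul(-1, Rational(1947, 238)))) = Mul(Mul(71, 1025), Add(469, Rational(-1947, 238))) = Mul(72775, Rational(109675, 238)) = Rational(7981598125, 238)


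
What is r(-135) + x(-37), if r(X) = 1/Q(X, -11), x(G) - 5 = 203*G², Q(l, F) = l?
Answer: 37518119/135 ≈ 2.7791e+5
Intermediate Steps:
x(G) = 5 + 203*G²
r(X) = 1/X
r(-135) + x(-37) = 1/(-135) + (5 + 203*(-37)²) = -1/135 + (5 + 203*1369) = -1/135 + (5 + 277907) = -1/135 + 277912 = 37518119/135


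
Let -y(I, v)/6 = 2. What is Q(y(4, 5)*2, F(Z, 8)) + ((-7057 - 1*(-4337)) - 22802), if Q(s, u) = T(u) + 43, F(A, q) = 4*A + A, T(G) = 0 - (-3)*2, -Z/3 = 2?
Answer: -25473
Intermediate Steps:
y(I, v) = -12 (y(I, v) = -6*2 = -12)
Z = -6 (Z = -3*2 = -6)
T(G) = 6 (T(G) = 0 - 1*(-6) = 0 + 6 = 6)
F(A, q) = 5*A
Q(s, u) = 49 (Q(s, u) = 6 + 43 = 49)
Q(y(4, 5)*2, F(Z, 8)) + ((-7057 - 1*(-4337)) - 22802) = 49 + ((-7057 - 1*(-4337)) - 22802) = 49 + ((-7057 + 4337) - 22802) = 49 + (-2720 - 22802) = 49 - 25522 = -25473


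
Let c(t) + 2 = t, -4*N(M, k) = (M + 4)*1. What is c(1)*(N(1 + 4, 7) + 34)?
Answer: -127/4 ≈ -31.750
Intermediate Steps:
N(M, k) = -1 - M/4 (N(M, k) = -(M + 4)/4 = -(4 + M)/4 = -1 - M/4)
c(t) = -2 + t
c(1)*(N(1 + 4, 7) + 34) = (-2 + 1)*((-1 - (1 + 4)/4) + 34) = -((-1 - ¼*5) + 34) = -((-1 - 5/4) + 34) = -(-9/4 + 34) = -1*127/4 = -127/4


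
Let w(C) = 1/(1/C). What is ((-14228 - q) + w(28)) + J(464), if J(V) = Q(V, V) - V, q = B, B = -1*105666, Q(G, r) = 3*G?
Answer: 92394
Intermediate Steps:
w(C) = C
B = -105666
q = -105666
J(V) = 2*V (J(V) = 3*V - V = 2*V)
((-14228 - q) + w(28)) + J(464) = ((-14228 - 1*(-105666)) + 28) + 2*464 = ((-14228 + 105666) + 28) + 928 = (91438 + 28) + 928 = 91466 + 928 = 92394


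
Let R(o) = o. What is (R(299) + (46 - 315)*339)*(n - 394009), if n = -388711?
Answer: 71142986240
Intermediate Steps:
(R(299) + (46 - 315)*339)*(n - 394009) = (299 + (46 - 315)*339)*(-388711 - 394009) = (299 - 269*339)*(-782720) = (299 - 91191)*(-782720) = -90892*(-782720) = 71142986240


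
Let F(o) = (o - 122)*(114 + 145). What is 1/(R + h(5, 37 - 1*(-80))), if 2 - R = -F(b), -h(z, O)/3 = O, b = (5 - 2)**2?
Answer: -1/29616 ≈ -3.3766e-5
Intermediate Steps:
b = 9 (b = 3**2 = 9)
h(z, O) = -3*O
F(o) = -31598 + 259*o (F(o) = (-122 + o)*259 = -31598 + 259*o)
R = -29265 (R = 2 - (-1)*(-31598 + 259*9) = 2 - (-1)*(-31598 + 2331) = 2 - (-1)*(-29267) = 2 - 1*29267 = 2 - 29267 = -29265)
1/(R + h(5, 37 - 1*(-80))) = 1/(-29265 - 3*(37 - 1*(-80))) = 1/(-29265 - 3*(37 + 80)) = 1/(-29265 - 3*117) = 1/(-29265 - 351) = 1/(-29616) = -1/29616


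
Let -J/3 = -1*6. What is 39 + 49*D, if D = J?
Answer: 921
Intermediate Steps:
J = 18 (J = -(-3)*6 = -3*(-6) = 18)
D = 18
39 + 49*D = 39 + 49*18 = 39 + 882 = 921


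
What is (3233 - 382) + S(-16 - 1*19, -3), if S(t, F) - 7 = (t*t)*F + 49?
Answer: -768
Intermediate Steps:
S(t, F) = 56 + F*t² (S(t, F) = 7 + ((t*t)*F + 49) = 7 + (t²*F + 49) = 7 + (F*t² + 49) = 7 + (49 + F*t²) = 56 + F*t²)
(3233 - 382) + S(-16 - 1*19, -3) = (3233 - 382) + (56 - 3*(-16 - 1*19)²) = 2851 + (56 - 3*(-16 - 19)²) = 2851 + (56 - 3*(-35)²) = 2851 + (56 - 3*1225) = 2851 + (56 - 3675) = 2851 - 3619 = -768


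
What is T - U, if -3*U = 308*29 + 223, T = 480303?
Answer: 1450064/3 ≈ 4.8335e+5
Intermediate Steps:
U = -9155/3 (U = -(308*29 + 223)/3 = -(8932 + 223)/3 = -⅓*9155 = -9155/3 ≈ -3051.7)
T - U = 480303 - 1*(-9155/3) = 480303 + 9155/3 = 1450064/3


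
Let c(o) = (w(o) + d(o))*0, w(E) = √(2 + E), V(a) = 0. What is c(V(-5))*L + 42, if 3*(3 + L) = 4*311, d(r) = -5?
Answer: 42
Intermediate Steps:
c(o) = 0 (c(o) = (√(2 + o) - 5)*0 = (-5 + √(2 + o))*0 = 0)
L = 1235/3 (L = -3 + (4*311)/3 = -3 + (⅓)*1244 = -3 + 1244/3 = 1235/3 ≈ 411.67)
c(V(-5))*L + 42 = 0*(1235/3) + 42 = 0 + 42 = 42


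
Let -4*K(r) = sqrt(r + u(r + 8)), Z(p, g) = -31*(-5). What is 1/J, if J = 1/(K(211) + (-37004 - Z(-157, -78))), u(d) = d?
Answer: -37159 - sqrt(430)/4 ≈ -37164.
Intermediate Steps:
Z(p, g) = 155
K(r) = -sqrt(8 + 2*r)/4 (K(r) = -sqrt(r + (r + 8))/4 = -sqrt(r + (8 + r))/4 = -sqrt(8 + 2*r)/4)
J = 1/(-37159 - sqrt(430)/4) (J = 1/(-sqrt(8 + 2*211)/4 + (-37004 - 1*155)) = 1/(-sqrt(8 + 422)/4 + (-37004 - 155)) = 1/(-sqrt(430)/4 - 37159) = 1/(-37159 - sqrt(430)/4) ≈ -2.6908e-5)
1/J = 1/(-297272/11046330033 + 2*sqrt(430)/11046330033)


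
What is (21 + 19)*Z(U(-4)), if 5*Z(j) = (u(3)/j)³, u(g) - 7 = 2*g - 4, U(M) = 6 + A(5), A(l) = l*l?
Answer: 5832/29791 ≈ 0.19576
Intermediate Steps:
A(l) = l²
U(M) = 31 (U(M) = 6 + 5² = 6 + 25 = 31)
u(g) = 3 + 2*g (u(g) = 7 + (2*g - 4) = 7 + (-4 + 2*g) = 3 + 2*g)
Z(j) = 729/(5*j³) (Z(j) = ((3 + 2*3)/j)³/5 = ((3 + 6)/j)³/5 = (9/j)³/5 = (729/j³)/5 = 729/(5*j³))
(21 + 19)*Z(U(-4)) = (21 + 19)*((729/5)/31³) = 40*((729/5)*(1/29791)) = 40*(729/148955) = 5832/29791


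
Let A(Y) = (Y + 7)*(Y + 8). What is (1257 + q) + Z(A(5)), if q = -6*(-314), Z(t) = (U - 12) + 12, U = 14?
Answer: 3155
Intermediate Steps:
A(Y) = (7 + Y)*(8 + Y)
Z(t) = 14 (Z(t) = (14 - 12) + 12 = 2 + 12 = 14)
q = 1884
(1257 + q) + Z(A(5)) = (1257 + 1884) + 14 = 3141 + 14 = 3155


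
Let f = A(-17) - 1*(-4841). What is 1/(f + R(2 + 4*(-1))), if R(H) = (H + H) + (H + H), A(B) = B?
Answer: 1/4816 ≈ 0.00020764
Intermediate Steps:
R(H) = 4*H (R(H) = 2*H + 2*H = 4*H)
f = 4824 (f = -17 - 1*(-4841) = -17 + 4841 = 4824)
1/(f + R(2 + 4*(-1))) = 1/(4824 + 4*(2 + 4*(-1))) = 1/(4824 + 4*(2 - 4)) = 1/(4824 + 4*(-2)) = 1/(4824 - 8) = 1/4816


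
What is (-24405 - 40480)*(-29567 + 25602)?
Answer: 257269025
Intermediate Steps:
(-24405 - 40480)*(-29567 + 25602) = -64885*(-3965) = 257269025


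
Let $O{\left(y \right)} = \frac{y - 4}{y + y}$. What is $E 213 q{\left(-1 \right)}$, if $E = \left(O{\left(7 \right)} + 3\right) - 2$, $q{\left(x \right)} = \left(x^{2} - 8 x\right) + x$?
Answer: $\frac{14484}{7} \approx 2069.1$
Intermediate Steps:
$O{\left(y \right)} = \frac{-4 + y}{2 y}$
$q{\left(x \right)} = x^{2} - 7 x$
$E = \frac{17}{14}$ ($E = \left(\frac{-4 + 7}{2 \cdot 7} + 3\right) - 2 = \left(\frac{1}{2} \cdot \frac{1}{7} \cdot 3 + 3\right) - 2 = \left(\frac{3}{14} + 3\right) - 2 = \frac{45}{14} - 2 = \frac{17}{14} \approx 1.2143$)
$E 213 q{\left(-1 \right)} = \frac{17}{14} \cdot 213 \left(- (-7 - 1)\right) = \frac{3621 \left(\left(-1\right) \left(-8\right)\right)}{14} = \frac{3621}{14} \cdot 8 = \frac{14484}{7}$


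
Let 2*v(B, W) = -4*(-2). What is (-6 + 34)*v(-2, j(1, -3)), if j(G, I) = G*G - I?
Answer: 112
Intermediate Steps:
j(G, I) = G² - I
v(B, W) = 4 (v(B, W) = (-4*(-2))/2 = (½)*8 = 4)
(-6 + 34)*v(-2, j(1, -3)) = (-6 + 34)*4 = 28*4 = 112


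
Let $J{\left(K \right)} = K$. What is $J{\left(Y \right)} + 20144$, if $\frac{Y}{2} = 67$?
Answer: $20278$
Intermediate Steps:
$Y = 134$ ($Y = 2 \cdot 67 = 134$)
$J{\left(Y \right)} + 20144 = 134 + 20144 = 20278$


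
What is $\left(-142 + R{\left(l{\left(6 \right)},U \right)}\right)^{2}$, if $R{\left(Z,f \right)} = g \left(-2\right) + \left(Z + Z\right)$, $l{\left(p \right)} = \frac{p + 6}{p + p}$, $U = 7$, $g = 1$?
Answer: $20164$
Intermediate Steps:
$l{\left(p \right)} = \frac{6 + p}{2 p}$
$R{\left(Z,f \right)} = -2 + 2 Z$ ($R{\left(Z,f \right)} = 1 \left(-2\right) + \left(Z + Z\right) = -2 + 2 Z$)
$\left(-142 + R{\left(l{\left(6 \right)},U \right)}\right)^{2} = \left(-142 - \left(2 - 2 \frac{6 + 6}{2 \cdot 6}\right)\right)^{2} = \left(-142 - \left(2 - 2 \cdot \frac{1}{2} \cdot \frac{1}{6} \cdot 12\right)\right)^{2} = \left(-142 + \left(-2 + 2 \cdot 1\right)\right)^{2} = \left(-142 + \left(-2 + 2\right)\right)^{2} = \left(-142 + 0\right)^{2} = \left(-142\right)^{2} = 20164$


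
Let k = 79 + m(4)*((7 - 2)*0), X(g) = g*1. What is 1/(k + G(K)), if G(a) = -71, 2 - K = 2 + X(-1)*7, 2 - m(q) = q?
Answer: 1/8 ≈ 0.12500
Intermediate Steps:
X(g) = g
m(q) = 2 - q
k = 79 (k = 79 + (2 - 1*4)*((7 - 2)*0) = 79 + (2 - 4)*(5*0) = 79 - 2*0 = 79 + 0 = 79)
K = 7 (K = 2 - (2 - 1*7) = 2 - (2 - 7) = 2 - 1*(-5) = 2 + 5 = 7)
1/(k + G(K)) = 1/(79 - 71) = 1/8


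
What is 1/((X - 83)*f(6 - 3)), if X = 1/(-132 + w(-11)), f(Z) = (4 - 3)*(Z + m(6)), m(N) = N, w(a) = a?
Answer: -143/106830 ≈ -0.0013386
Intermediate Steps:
f(Z) = 6 + Z (f(Z) = (4 - 3)*(Z + 6) = 1*(6 + Z) = 6 + Z)
X = -1/143 (X = 1/(-132 - 11) = 1/(-143) = -1/143 ≈ -0.0069930)
1/((X - 83)*f(6 - 3)) = 1/((-1/143 - 83)*(6 + (6 - 3))) = 1/(-11870*(6 + 3)/143) = 1/(-11870/143*9) = 1/(-106830/143) = -143/106830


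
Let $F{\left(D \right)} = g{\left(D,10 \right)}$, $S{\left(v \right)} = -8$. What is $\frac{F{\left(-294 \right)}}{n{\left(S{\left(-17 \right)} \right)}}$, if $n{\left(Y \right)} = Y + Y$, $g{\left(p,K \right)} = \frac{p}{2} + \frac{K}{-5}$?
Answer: $\frac{149}{16} \approx 9.3125$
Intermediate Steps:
$g{\left(p,K \right)} = \frac{p}{2} - \frac{K}{5}$ ($g{\left(p,K \right)} = p \frac{1}{2} + K \left(- \frac{1}{5}\right) = \frac{p}{2} - \frac{K}{5}$)
$F{\left(D \right)} = -2 + \frac{D}{2}$ ($F{\left(D \right)} = \frac{D}{2} - 2 = -2 + \frac{D}{2}$)
$n{\left(Y \right)} = 2 Y$
$\frac{F{\left(-294 \right)}}{n{\left(S{\left(-17 \right)} \right)}} = \frac{-2 + \frac{1}{2} \left(-294\right)}{2 \left(-8\right)} = \frac{-2 - 147}{-16} = \left(-149\right) \left(- \frac{1}{16}\right) = \frac{149}{16}$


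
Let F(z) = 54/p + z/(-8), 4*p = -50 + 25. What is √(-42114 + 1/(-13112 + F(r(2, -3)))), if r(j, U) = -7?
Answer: I*√289960337811036426/2623953 ≈ 205.22*I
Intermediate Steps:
p = -25/4 (p = (-50 + 25)/4 = (¼)*(-25) = -25/4 ≈ -6.2500)
F(z) = -216/25 - z/8 (F(z) = 54/(-25/4) + z/(-8) = 54*(-4/25) + z*(-⅛) = -216/25 - z/8)
√(-42114 + 1/(-13112 + F(r(2, -3)))) = √(-42114 + 1/(-13112 + (-216/25 - ⅛*(-7)))) = √(-42114 + 1/(-13112 + (-216/25 + 7/8))) = √(-42114 + 1/(-13112 - 1553/200)) = √(-42114 + 1/(-2623953/200)) = √(-42114 - 200/2623953) = √(-110505156842/2623953) = I*√289960337811036426/2623953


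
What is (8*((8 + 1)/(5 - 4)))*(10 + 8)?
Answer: 1296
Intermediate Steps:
(8*((8 + 1)/(5 - 4)))*(10 + 8) = (8*(9/1))*18 = (8*(9*1))*18 = (8*9)*18 = 72*18 = 1296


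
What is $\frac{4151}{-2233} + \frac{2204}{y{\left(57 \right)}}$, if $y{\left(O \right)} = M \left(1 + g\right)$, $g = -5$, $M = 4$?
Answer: $- \frac{178141}{1276} \approx -139.61$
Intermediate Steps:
$y{\left(O \right)} = -16$ ($y{\left(O \right)} = 4 \left(1 - 5\right) = 4 \left(-4\right) = -16$)
$\frac{4151}{-2233} + \frac{2204}{y{\left(57 \right)}} = \frac{4151}{-2233} + \frac{2204}{-16} = 4151 \left(- \frac{1}{2233}\right) + 2204 \left(- \frac{1}{16}\right) = - \frac{593}{319} - \frac{551}{4} = - \frac{178141}{1276}$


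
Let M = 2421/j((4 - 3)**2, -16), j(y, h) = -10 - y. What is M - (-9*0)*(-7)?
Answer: -2421/11 ≈ -220.09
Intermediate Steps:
M = -2421/11 (M = 2421/(-10 - (4 - 3)**2) = 2421/(-10 - 1*1**2) = 2421/(-10 - 1*1) = 2421/(-10 - 1) = 2421/(-11) = 2421*(-1/11) = -2421/11 ≈ -220.09)
M - (-9*0)*(-7) = -2421/11 - (-9*0)*(-7) = -2421/11 - 0*(-7) = -2421/11 - 1*0 = -2421/11 + 0 = -2421/11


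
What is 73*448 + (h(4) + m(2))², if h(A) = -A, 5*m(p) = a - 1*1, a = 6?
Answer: 32713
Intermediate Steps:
m(p) = 1 (m(p) = (6 - 1*1)/5 = (6 - 1)/5 = (⅕)*5 = 1)
73*448 + (h(4) + m(2))² = 73*448 + (-1*4 + 1)² = 32704 + (-4 + 1)² = 32704 + (-3)² = 32704 + 9 = 32713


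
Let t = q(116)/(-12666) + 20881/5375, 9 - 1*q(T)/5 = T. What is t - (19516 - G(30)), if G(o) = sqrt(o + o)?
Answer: -1328377046629/68079750 + 2*sqrt(15) ≈ -19504.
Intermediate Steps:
q(T) = 45 - 5*T
G(o) = sqrt(2)*sqrt(o) (G(o) = sqrt(2*o) = sqrt(2)*sqrt(o))
t = 267354371/68079750 (t = (45 - 5*116)/(-12666) + 20881/5375 = (45 - 580)*(-1/12666) + 20881*(1/5375) = -535*(-1/12666) + 20881/5375 = 535/12666 + 20881/5375 = 267354371/68079750 ≈ 3.9271)
t - (19516 - G(30)) = 267354371/68079750 - (19516 - sqrt(2)*sqrt(30)) = 267354371/68079750 - (19516 - 2*sqrt(15)) = 267354371/68079750 + (-19516 + 2*sqrt(15)) = -1328377046629/68079750 + 2*sqrt(15)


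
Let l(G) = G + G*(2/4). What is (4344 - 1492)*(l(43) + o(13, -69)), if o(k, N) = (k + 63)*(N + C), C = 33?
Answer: -7619118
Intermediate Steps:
l(G) = 3*G/2 (l(G) = G + G*(2*(¼)) = G + G*(½) = G + G/2 = 3*G/2)
o(k, N) = (33 + N)*(63 + k) (o(k, N) = (k + 63)*(N + 33) = (63 + k)*(33 + N) = (33 + N)*(63 + k))
(4344 - 1492)*(l(43) + o(13, -69)) = (4344 - 1492)*((3/2)*43 + (2079 + 33*13 + 63*(-69) - 69*13)) = 2852*(129/2 + (2079 + 429 - 4347 - 897)) = 2852*(129/2 - 2736) = 2852*(-5343/2) = -7619118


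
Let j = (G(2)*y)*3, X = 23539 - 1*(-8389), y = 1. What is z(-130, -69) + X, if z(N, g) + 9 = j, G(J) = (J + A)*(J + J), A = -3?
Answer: 31907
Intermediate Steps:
X = 31928 (X = 23539 + 8389 = 31928)
G(J) = 2*J*(-3 + J) (G(J) = (J - 3)*(J + J) = (-3 + J)*(2*J) = 2*J*(-3 + J))
j = -12 (j = ((2*2*(-3 + 2))*1)*3 = ((2*2*(-1))*1)*3 = -4*1*3 = -4*3 = -12)
z(N, g) = -21 (z(N, g) = -9 - 12 = -21)
z(-130, -69) + X = -21 + 31928 = 31907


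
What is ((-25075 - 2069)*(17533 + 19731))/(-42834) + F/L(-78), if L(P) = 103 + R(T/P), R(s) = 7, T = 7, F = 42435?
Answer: 342672735/14278 ≈ 24000.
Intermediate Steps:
L(P) = 110 (L(P) = 103 + 7 = 110)
((-25075 - 2069)*(17533 + 19731))/(-42834) + F/L(-78) = ((-25075 - 2069)*(17533 + 19731))/(-42834) + 42435/110 = -27144*37264*(-1/42834) + 42435*(1/110) = -1011494016*(-1/42834) + 8487/22 = 168582336/7139 + 8487/22 = 342672735/14278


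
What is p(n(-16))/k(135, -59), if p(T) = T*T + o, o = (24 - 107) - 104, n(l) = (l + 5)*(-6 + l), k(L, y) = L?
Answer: 19459/45 ≈ 432.42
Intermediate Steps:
n(l) = (-6 + l)*(5 + l) (n(l) = (5 + l)*(-6 + l) = (-6 + l)*(5 + l))
o = -187 (o = -83 - 104 = -187)
p(T) = -187 + T**2 (p(T) = T*T - 187 = T**2 - 187 = -187 + T**2)
p(n(-16))/k(135, -59) = (-187 + (-30 + (-16)**2 - 1*(-16))**2)/135 = (-187 + (-30 + 256 + 16)**2)*(1/135) = (-187 + 242**2)*(1/135) = (-187 + 58564)*(1/135) = 58377*(1/135) = 19459/45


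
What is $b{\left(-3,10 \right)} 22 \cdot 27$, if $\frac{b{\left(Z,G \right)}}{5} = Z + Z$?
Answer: $-17820$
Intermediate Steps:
$b{\left(Z,G \right)} = 10 Z$ ($b{\left(Z,G \right)} = 5 \left(Z + Z\right) = 5 \cdot 2 Z = 10 Z$)
$b{\left(-3,10 \right)} 22 \cdot 27 = 10 \left(-3\right) 22 \cdot 27 = \left(-30\right) 22 \cdot 27 = \left(-660\right) 27 = -17820$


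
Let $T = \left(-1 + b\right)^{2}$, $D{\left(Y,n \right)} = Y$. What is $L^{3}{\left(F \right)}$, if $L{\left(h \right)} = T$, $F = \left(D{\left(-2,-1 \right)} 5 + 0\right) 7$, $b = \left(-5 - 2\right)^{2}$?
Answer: $12230590464$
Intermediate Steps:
$b = 49$ ($b = \left(-7\right)^{2} = 49$)
$T = 2304$ ($T = \left(-1 + 49\right)^{2} = 48^{2} = 2304$)
$F = -70$ ($F = \left(\left(-2\right) 5 + 0\right) 7 = \left(-10 + 0\right) 7 = \left(-10\right) 7 = -70$)
$L{\left(h \right)} = 2304$
$L^{3}{\left(F \right)} = 2304^{3} = 12230590464$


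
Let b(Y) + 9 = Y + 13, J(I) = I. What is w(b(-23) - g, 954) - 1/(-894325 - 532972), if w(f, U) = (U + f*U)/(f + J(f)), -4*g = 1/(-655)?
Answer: 32108183620490/71052271957 ≈ 451.90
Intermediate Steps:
b(Y) = 4 + Y (b(Y) = -9 + (Y + 13) = -9 + (13 + Y) = 4 + Y)
g = 1/2620 (g = -¼/(-655) = -¼*(-1/655) = 1/2620 ≈ 0.00038168)
w(f, U) = (U + U*f)/(2*f) (w(f, U) = (U + f*U)/(f + f) = (U + U*f)/((2*f)) = (U + U*f)*(1/(2*f)) = (U + U*f)/(2*f))
w(b(-23) - g, 954) - 1/(-894325 - 532972) = (½)*954*(1 + ((4 - 23) - 1*1/2620))/((4 - 23) - 1*1/2620) - 1/(-894325 - 532972) = (½)*954*(1 + (-19 - 1/2620))/(-19 - 1/2620) - 1/(-1427297) = (½)*954*(1 - 49781/2620)/(-49781/2620) - 1*(-1/1427297) = (½)*954*(-2620/49781)*(-47161/2620) + 1/1427297 = 22495797/49781 + 1/1427297 = 32108183620490/71052271957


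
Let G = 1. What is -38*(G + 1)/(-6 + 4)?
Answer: 38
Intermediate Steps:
-38*(G + 1)/(-6 + 4) = -38*(1 + 1)/(-6 + 4) = -76/(-2) = -76*(-1)/2 = -38*(-1) = 38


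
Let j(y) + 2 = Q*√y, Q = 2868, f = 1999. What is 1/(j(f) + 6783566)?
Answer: 565297/3833358159960 - 239*√1999/3833358159960 ≈ 1.4468e-7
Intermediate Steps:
j(y) = -2 + 2868*√y
1/(j(f) + 6783566) = 1/((-2 + 2868*√1999) + 6783566) = 1/(6783564 + 2868*√1999)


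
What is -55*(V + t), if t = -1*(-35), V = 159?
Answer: -10670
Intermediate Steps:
t = 35
-55*(V + t) = -55*(159 + 35) = -55*194 = -10670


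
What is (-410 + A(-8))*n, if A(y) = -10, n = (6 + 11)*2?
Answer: -14280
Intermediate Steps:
n = 34 (n = 17*2 = 34)
(-410 + A(-8))*n = (-410 - 10)*34 = -420*34 = -14280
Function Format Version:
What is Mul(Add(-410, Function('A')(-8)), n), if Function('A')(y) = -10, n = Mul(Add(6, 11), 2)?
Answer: -14280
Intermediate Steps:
n = 34 (n = Mul(17, 2) = 34)
Mul(Add(-410, Function('A')(-8)), n) = Mul(Add(-410, -10), 34) = Mul(-420, 34) = -14280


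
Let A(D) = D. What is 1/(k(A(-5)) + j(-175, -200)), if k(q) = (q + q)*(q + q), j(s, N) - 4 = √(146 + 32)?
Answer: 52/5319 - √178/10638 ≈ 0.0085221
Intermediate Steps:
j(s, N) = 4 + √178 (j(s, N) = 4 + √(146 + 32) = 4 + √178)
k(q) = 4*q² (k(q) = (2*q)*(2*q) = 4*q²)
1/(k(A(-5)) + j(-175, -200)) = 1/(4*(-5)² + (4 + √178)) = 1/(4*25 + (4 + √178)) = 1/(100 + (4 + √178)) = 1/(104 + √178)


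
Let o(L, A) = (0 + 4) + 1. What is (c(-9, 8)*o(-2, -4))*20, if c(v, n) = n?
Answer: 800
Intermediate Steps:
o(L, A) = 5 (o(L, A) = 4 + 1 = 5)
(c(-9, 8)*o(-2, -4))*20 = (8*5)*20 = 40*20 = 800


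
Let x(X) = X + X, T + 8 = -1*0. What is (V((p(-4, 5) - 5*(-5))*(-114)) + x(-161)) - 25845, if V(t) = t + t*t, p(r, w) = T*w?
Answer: 2899643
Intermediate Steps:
T = -8 (T = -8 - 1*0 = -8 + 0 = -8)
x(X) = 2*X
p(r, w) = -8*w
V(t) = t + t**2
(V((p(-4, 5) - 5*(-5))*(-114)) + x(-161)) - 25845 = (((-8*5 - 5*(-5))*(-114))*(1 + (-8*5 - 5*(-5))*(-114)) + 2*(-161)) - 25845 = (((-40 + 25)*(-114))*(1 + (-40 + 25)*(-114)) - 322) - 25845 = ((-15*(-114))*(1 - 15*(-114)) - 322) - 25845 = (1710*(1 + 1710) - 322) - 25845 = (1710*1711 - 322) - 25845 = (2925810 - 322) - 25845 = 2925488 - 25845 = 2899643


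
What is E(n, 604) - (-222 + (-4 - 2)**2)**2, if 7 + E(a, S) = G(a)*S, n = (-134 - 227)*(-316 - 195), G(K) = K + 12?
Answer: 111393129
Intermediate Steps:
G(K) = 12 + K
n = 184471 (n = -361*(-511) = 184471)
E(a, S) = -7 + S*(12 + a) (E(a, S) = -7 + (12 + a)*S = -7 + S*(12 + a))
E(n, 604) - (-222 + (-4 - 2)**2)**2 = (-7 + 604*(12 + 184471)) - (-222 + (-4 - 2)**2)**2 = (-7 + 604*184483) - (-222 + (-6)**2)**2 = (-7 + 111427732) - (-222 + 36)**2 = 111427725 - 1*(-186)**2 = 111427725 - 1*34596 = 111427725 - 34596 = 111393129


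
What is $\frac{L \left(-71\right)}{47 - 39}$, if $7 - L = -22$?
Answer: $- \frac{2059}{8} \approx -257.38$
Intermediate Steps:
$L = 29$ ($L = 7 - -22 = 7 + 22 = 29$)
$\frac{L \left(-71\right)}{47 - 39} = \frac{29 \left(-71\right)}{47 - 39} = - \frac{2059}{8}$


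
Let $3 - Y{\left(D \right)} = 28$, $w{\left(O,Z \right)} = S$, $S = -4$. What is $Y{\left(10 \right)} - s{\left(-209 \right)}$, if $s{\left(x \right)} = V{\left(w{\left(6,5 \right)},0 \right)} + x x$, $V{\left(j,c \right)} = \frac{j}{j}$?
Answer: $-43707$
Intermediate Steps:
$w{\left(O,Z \right)} = -4$
$V{\left(j,c \right)} = 1$
$s{\left(x \right)} = 1 + x^{2}$ ($s{\left(x \right)} = 1 + x x = 1 + x^{2}$)
$Y{\left(D \right)} = -25$ ($Y{\left(D \right)} = 3 - 28 = -25$)
$Y{\left(10 \right)} - s{\left(-209 \right)} = -25 - \left(1 + \left(-209\right)^{2}\right) = -25 - \left(1 + 43681\right) = -25 - 43682 = -43707$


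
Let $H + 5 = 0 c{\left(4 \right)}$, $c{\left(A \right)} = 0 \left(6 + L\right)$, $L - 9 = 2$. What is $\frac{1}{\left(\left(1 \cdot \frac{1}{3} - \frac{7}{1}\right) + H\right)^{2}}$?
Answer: $\frac{9}{1225} \approx 0.0073469$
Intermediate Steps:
$L = 11$ ($L = 9 + 2 = 11$)
$c{\left(A \right)} = 0$ ($c{\left(A \right)} = 0 \left(6 + 11\right) = 0 \cdot 17 = 0$)
$H = -5$ ($H = -5 + 0 \cdot 0 = -5 + 0 = -5$)
$\frac{1}{\left(\left(1 \cdot \frac{1}{3} - \frac{7}{1}\right) + H\right)^{2}} = \frac{1}{\left(\left(1 \cdot \frac{1}{3} - \frac{7}{1}\right) - 5\right)^{2}} = \frac{1}{\left(\left(1 \cdot \frac{1}{3} - 7\right) - 5\right)^{2}} = \frac{1}{\left(\left(\frac{1}{3} - 7\right) - 5\right)^{2}} = \frac{1}{\left(- \frac{20}{3} - 5\right)^{2}} = \frac{1}{\left(- \frac{35}{3}\right)^{2}} = \frac{1}{\frac{1225}{9}} = \frac{9}{1225}$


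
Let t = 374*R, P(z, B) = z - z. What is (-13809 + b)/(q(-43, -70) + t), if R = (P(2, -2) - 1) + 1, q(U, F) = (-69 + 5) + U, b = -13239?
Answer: 27048/107 ≈ 252.79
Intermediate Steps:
P(z, B) = 0
q(U, F) = -64 + U
R = 0 (R = (0 - 1) + 1 = -1 + 1 = 0)
t = 0 (t = 374*0 = 0)
(-13809 + b)/(q(-43, -70) + t) = (-13809 - 13239)/((-64 - 43) + 0) = -27048/(-107 + 0) = -27048/(-107) = -27048*(-1/107) = 27048/107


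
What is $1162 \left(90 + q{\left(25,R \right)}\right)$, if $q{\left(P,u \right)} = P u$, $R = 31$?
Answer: $1005130$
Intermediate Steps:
$1162 \left(90 + q{\left(25,R \right)}\right) = 1162 \left(90 + 25 \cdot 31\right) = 1162 \left(90 + 775\right) = 1162 \cdot 865 = 1005130$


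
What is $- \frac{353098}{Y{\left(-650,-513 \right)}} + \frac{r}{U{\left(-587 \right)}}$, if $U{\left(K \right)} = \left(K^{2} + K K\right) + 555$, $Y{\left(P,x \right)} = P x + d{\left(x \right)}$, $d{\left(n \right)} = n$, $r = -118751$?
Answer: $- \frac{283065820601}{229624318341} \approx -1.2327$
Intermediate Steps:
$Y{\left(P,x \right)} = x + P x$ ($Y{\left(P,x \right)} = P x + x = x + P x$)
$U{\left(K \right)} = 555 + 2 K^{2}$ ($U{\left(K \right)} = \left(K^{2} + K^{2}\right) + 555 = 2 K^{2} + 555 = 555 + 2 K^{2}$)
$- \frac{353098}{Y{\left(-650,-513 \right)}} + \frac{r}{U{\left(-587 \right)}} = - \frac{353098}{\left(-513\right) \left(1 - 650\right)} - \frac{118751}{555 + 2 \left(-587\right)^{2}} = - \frac{353098}{\left(-513\right) \left(-649\right)} - \frac{118751}{555 + 2 \cdot 344569} = - \frac{353098}{332937} - \frac{118751}{555 + 689138} = \left(-353098\right) \frac{1}{332937} - \frac{118751}{689693} = - \frac{353098}{332937} - \frac{118751}{689693} = - \frac{283065820601}{229624318341}$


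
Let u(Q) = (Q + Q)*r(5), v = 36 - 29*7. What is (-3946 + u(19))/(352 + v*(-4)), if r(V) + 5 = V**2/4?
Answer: -2599/680 ≈ -3.8221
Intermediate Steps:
r(V) = -5 + V**2/4
v = -167 (v = 36 - 203 = -167)
u(Q) = 5*Q/2 (u(Q) = (Q + Q)*(-5 + (1/4)*5**2) = (2*Q)*(-5 + (1/4)*25) = (2*Q)*(-5 + 25/4) = (2*Q)*(5/4) = 5*Q/2)
(-3946 + u(19))/(352 + v*(-4)) = (-3946 + (5/2)*19)/(352 - 167*(-4)) = (-3946 + 95/2)/(352 + 668) = -7797/2/1020 = -7797/2*1/1020 = -2599/680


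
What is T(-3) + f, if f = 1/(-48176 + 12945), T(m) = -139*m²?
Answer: -44073982/35231 ≈ -1251.0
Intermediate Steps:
f = -1/35231 (f = 1/(-35231) = -1/35231 ≈ -2.8384e-5)
T(-3) + f = -139*(-3)² - 1/35231 = -139*9 - 1/35231 = -1251 - 1/35231 = -44073982/35231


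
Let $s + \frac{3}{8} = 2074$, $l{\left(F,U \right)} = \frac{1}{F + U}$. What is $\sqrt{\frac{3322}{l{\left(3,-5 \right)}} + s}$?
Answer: $\frac{i \sqrt{73126}}{4} \approx 67.604 i$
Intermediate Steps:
$s = \frac{16589}{8}$ ($s = - \frac{3}{8} + 2074 = \frac{16589}{8} \approx 2073.6$)
$\sqrt{\frac{3322}{l{\left(3,-5 \right)}} + s} = \sqrt{\frac{3322}{\frac{1}{3 - 5}} + \frac{16589}{8}} = \sqrt{\frac{3322}{\frac{1}{-2}} + \frac{16589}{8}} = \sqrt{\frac{3322}{- \frac{1}{2}} + \frac{16589}{8}} = \sqrt{3322 \left(-2\right) + \frac{16589}{8}} = \sqrt{-6644 + \frac{16589}{8}} = \sqrt{- \frac{36563}{8}} = \frac{i \sqrt{73126}}{4}$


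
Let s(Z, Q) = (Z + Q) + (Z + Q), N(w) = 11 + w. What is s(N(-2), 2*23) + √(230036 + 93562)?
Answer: 110 + √323598 ≈ 678.86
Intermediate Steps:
s(Z, Q) = 2*Q + 2*Z (s(Z, Q) = (Q + Z) + (Q + Z) = 2*Q + 2*Z)
s(N(-2), 2*23) + √(230036 + 93562) = (2*(2*23) + 2*(11 - 2)) + √(230036 + 93562) = (2*46 + 2*9) + √323598 = (92 + 18) + √323598 = 110 + √323598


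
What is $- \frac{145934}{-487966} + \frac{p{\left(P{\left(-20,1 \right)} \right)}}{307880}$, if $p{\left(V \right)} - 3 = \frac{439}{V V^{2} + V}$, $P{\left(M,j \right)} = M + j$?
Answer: $\frac{30903949440313}{103331613796624} \approx 0.29908$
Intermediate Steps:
$p{\left(V \right)} = 3 + \frac{439}{V + V^{3}}$ ($p{\left(V \right)} = 3 + \frac{439}{V V^{2} + V} = 3 + \frac{439}{V^{3} + V} = 3 + \frac{439}{V + V^{3}}$)
$- \frac{145934}{-487966} + \frac{p{\left(P{\left(-20,1 \right)} \right)}}{307880} = - \frac{145934}{-487966} + \frac{\frac{1}{\left(-20 + 1\right) + \left(-20 + 1\right)^{3}} \left(439 + 3 \left(-20 + 1\right) + 3 \left(-20 + 1\right)^{3}\right)}{307880} = \left(-145934\right) \left(- \frac{1}{487966}\right) + \frac{439 + 3 \left(-19\right) + 3 \left(-19\right)^{3}}{-19 + \left(-19\right)^{3}} \cdot \frac{1}{307880} = \frac{72967}{243983} + \frac{439 - 57 + 3 \left(-6859\right)}{-19 - 6859} \cdot \frac{1}{307880} = \frac{72967}{243983} + \frac{439 - 57 - 20577}{-6878} \cdot \frac{1}{307880} = \frac{72967}{243983} + \left(- \frac{1}{6878}\right) \left(-20195\right) \frac{1}{307880} = \frac{72967}{243983} + \frac{20195}{6878} \cdot \frac{1}{307880} = \frac{72967}{243983} + \frac{4039}{423519728} = \frac{30903949440313}{103331613796624}$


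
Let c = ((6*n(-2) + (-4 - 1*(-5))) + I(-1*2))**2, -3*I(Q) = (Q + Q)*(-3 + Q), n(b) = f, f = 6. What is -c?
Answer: -8281/9 ≈ -920.11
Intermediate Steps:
n(b) = 6
I(Q) = -2*Q*(-3 + Q)/3 (I(Q) = -(Q + Q)*(-3 + Q)/3 = -2*Q*(-3 + Q)/3)
c = 8281/9 (c = ((6*6 + (-4 - 1*(-5))) + 2*(-1*2)*(3 - (-1)*2)/3)**2 = ((36 + (-4 + 5)) + (2/3)*(-2)*(3 - 1*(-2)))**2 = ((36 + 1) + (2/3)*(-2)*(3 + 2))**2 = (37 + (2/3)*(-2)*5)**2 = (37 - 20/3)**2 = (91/3)**2 = 8281/9 ≈ 920.11)
-c = -1*8281/9 = -8281/9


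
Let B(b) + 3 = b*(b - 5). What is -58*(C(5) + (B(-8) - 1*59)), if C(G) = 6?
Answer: -2784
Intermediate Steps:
B(b) = -3 + b*(-5 + b) (B(b) = -3 + b*(b - 5) = -3 + b*(-5 + b))
-58*(C(5) + (B(-8) - 1*59)) = -58*(6 + ((-3 + (-8)**2 - 5*(-8)) - 1*59)) = -58*(6 + ((-3 + 64 + 40) - 59)) = -58*(6 + (101 - 59)) = -58*(6 + 42) = -58*48 = -2784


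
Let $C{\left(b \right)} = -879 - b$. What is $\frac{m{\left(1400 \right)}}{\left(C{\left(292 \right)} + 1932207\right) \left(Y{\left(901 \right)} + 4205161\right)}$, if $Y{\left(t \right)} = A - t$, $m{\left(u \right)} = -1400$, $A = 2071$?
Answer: $- \frac{350}{2030644147229} \approx -1.7236 \cdot 10^{-10}$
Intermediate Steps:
$Y{\left(t \right)} = 2071 - t$
$\frac{m{\left(1400 \right)}}{\left(C{\left(292 \right)} + 1932207\right) \left(Y{\left(901 \right)} + 4205161\right)} = - \frac{1400}{\left(\left(-879 - 292\right) + 1932207\right) \left(\left(2071 - 901\right) + 4205161\right)} = - \frac{1400}{\left(-1171 + 1932207\right) \left(1170 + 4205161\right)} = - \frac{1400}{1931036 \cdot 4206331} = - \frac{1400}{8122576588916} = \left(-1400\right) \frac{1}{8122576588916} = - \frac{350}{2030644147229}$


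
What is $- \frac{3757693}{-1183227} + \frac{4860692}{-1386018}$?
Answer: $- \frac{90511979435}{273328986681} \approx -0.33115$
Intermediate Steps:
$- \frac{3757693}{-1183227} + \frac{4860692}{-1386018} = \left(-3757693\right) \left(- \frac{1}{1183227}\right) + 4860692 \left(- \frac{1}{1386018}\right) = \frac{3757693}{1183227} - \frac{2430346}{693009} = - \frac{90511979435}{273328986681}$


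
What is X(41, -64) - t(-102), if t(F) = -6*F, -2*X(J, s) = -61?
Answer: -1163/2 ≈ -581.50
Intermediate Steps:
X(J, s) = 61/2 (X(J, s) = -½*(-61) = 61/2)
X(41, -64) - t(-102) = 61/2 - (-6)*(-102) = 61/2 - 1*612 = 61/2 - 612 = -1163/2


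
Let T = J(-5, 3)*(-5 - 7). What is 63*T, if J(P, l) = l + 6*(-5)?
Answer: 20412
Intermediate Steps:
J(P, l) = -30 + l (J(P, l) = l - 30 = -30 + l)
T = 324 (T = (-30 + 3)*(-5 - 7) = -27*(-12) = 324)
63*T = 63*324 = 20412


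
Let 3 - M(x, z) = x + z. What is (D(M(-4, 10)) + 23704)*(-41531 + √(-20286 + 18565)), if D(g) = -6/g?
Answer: -984533886 + 23706*I*√1721 ≈ -9.8453e+8 + 9.8344e+5*I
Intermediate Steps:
M(x, z) = 3 - x - z (M(x, z) = 3 - (x + z) = 3 + (-x - z) = 3 - x - z)
(D(M(-4, 10)) + 23704)*(-41531 + √(-20286 + 18565)) = (-6/(3 - 1*(-4) - 1*10) + 23704)*(-41531 + √(-20286 + 18565)) = (-6/(3 + 4 - 10) + 23704)*(-41531 + √(-1721)) = (-6/(-3) + 23704)*(-41531 + I*√1721) = (-6*(-⅓) + 23704)*(-41531 + I*√1721) = (2 + 23704)*(-41531 + I*√1721) = 23706*(-41531 + I*√1721) = -984533886 + 23706*I*√1721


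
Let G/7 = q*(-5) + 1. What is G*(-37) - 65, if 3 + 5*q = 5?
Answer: 194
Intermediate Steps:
q = ⅖ (q = -⅗ + (⅕)*5 = -⅗ + 1 = ⅖ ≈ 0.40000)
G = -7 (G = 7*((⅖)*(-5) + 1) = 7*(-2 + 1) = 7*(-1) = -7)
G*(-37) - 65 = -7*(-37) - 65 = 259 - 65 = 194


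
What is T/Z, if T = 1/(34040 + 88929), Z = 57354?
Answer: 1/7052764026 ≈ 1.4179e-10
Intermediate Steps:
T = 1/122969 ≈ 8.1321e-6
T/Z = (1/122969)/57354 = (1/122969)*(1/57354) = 1/7052764026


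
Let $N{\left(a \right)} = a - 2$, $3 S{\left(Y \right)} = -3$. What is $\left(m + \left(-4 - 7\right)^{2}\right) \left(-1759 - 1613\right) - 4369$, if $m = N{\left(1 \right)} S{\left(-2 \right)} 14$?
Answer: $-459589$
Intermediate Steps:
$S{\left(Y \right)} = -1$ ($S{\left(Y \right)} = \frac{1}{3} \left(-3\right) = -1$)
$N{\left(a \right)} = -2 + a$
$m = 14$ ($m = \left(-2 + 1\right) \left(-1\right) 14 = \left(-1\right) \left(-1\right) 14 = 1 \cdot 14 = 14$)
$\left(m + \left(-4 - 7\right)^{2}\right) \left(-1759 - 1613\right) - 4369 = \left(14 + \left(-4 - 7\right)^{2}\right) \left(-1759 - 1613\right) - 4369 = \left(14 + \left(-11\right)^{2}\right) \left(-3372\right) - 4369 = \left(14 + 121\right) \left(-3372\right) - 4369 = 135 \left(-3372\right) - 4369 = -455220 - 4369 = -459589$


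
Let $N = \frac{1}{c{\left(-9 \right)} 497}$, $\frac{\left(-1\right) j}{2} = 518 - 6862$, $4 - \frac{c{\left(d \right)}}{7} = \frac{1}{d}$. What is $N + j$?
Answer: $\frac{1633237433}{128723} \approx 12688.0$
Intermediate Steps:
$c{\left(d \right)} = 28 - \frac{7}{d}$
$j = 12688$ ($j = - 2 \left(518 - 6862\right) = \left(-2\right) \left(-6344\right) = 12688$)
$N = \frac{9}{128723}$ ($N = \frac{1}{\left(28 - \frac{7}{-9}\right) 497} = \frac{1}{\left(28 - - \frac{7}{9}\right) 497} = \frac{1}{\left(28 + \frac{7}{9}\right) 497} = \frac{1}{\frac{259}{9} \cdot 497} = \frac{1}{\frac{128723}{9}} = \frac{9}{128723} \approx 6.9918 \cdot 10^{-5}$)
$N + j = \frac{9}{128723} + 12688 = \frac{1633237433}{128723}$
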